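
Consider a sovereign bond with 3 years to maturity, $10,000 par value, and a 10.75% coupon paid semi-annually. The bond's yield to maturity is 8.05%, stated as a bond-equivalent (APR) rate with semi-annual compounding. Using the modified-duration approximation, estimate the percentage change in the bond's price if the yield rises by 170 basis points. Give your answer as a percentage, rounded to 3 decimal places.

-4.341%

Periodic yield y = 0.04025. Modified duration first:
  t   CF        PV=CF/(1+0.04025)^t    t·PV
  1       537.50       516.7027       516.7027
  2       537.50       496.7101       993.4203
  3       537.50       477.4911     1,432.4733
  4       537.50       459.0157     1,836.0629
  5       537.50       441.2552     2,206.2761
  6    10,537.50     8,315.9380    49,895.6278
  Σ                 10,707.1129    56,880.5631
P = 10,707.1129; D_Mac = 5.31241 half-year periods = 2.65620 yrs; D_mod = 2.65620/(1+0.04025) = 2.55343 yrs.
ΔP/P ≈ -D_mod · Δy = -2.55343 × (+0.017) = -0.043408 = -4.3408%.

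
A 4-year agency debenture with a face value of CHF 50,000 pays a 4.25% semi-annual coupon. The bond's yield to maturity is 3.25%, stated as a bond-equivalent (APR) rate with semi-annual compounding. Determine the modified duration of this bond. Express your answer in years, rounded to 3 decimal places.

3.667 years

Periodic yield y = 0.01625. First find Macaulay duration:
  t   CF        PV=CF/(1+0.01625)^t    t·PV
  1     1,062.50     1,045.5105     1,045.5105
  2     1,062.50     1,028.7926     2,057.5852
  3     1,062.50     1,012.3420     3,037.0261
  4     1,062.50       996.1545     3,984.6180
  5     1,062.50       980.2258     4,901.1292
  6     1,062.50       964.5519     5,787.3112
  7     1,062.50       949.1285     6,643.8997
  8    51,062.50    44,884.6254   359,077.0033
  Σ                 51,861.3312   386,534.0831
P = 51,861.3312; Macaulay duration = 386,534.0831 / 51,861.3312 = 7.45322 half-year periods = 3.72661 years.
Modified duration = D_Mac / (1 + y) = 3.72661 / 1.01625 = 3.66702 years.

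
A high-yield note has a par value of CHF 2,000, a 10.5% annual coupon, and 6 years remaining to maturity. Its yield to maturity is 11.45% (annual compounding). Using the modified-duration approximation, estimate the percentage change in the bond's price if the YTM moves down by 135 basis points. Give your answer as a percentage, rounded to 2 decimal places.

+5.71%

Periodic yield y = 0.1145. Modified duration first:
  t   CF        PV=CF/(1+0.1145)^t    t·PV
  1       210.00       188.4253       188.4253
  2       210.00       169.0671       338.1342
  3       210.00       151.6977       455.0932
  4       210.00       136.1128       544.4512
  5       210.00       122.1290       610.6452
  6     2,210.00     1,153.2191     6,919.3148
  Σ                  1,920.6511     9,056.0639
P = 1,920.6511; D_Mac = 4.71510 yrs; D_mod = 4.71510/(1+0.1145) = 4.23069 yrs.
ΔP/P ≈ -D_mod · Δy = -4.23069 × (-0.0135) = +0.057114 = +5.7114%.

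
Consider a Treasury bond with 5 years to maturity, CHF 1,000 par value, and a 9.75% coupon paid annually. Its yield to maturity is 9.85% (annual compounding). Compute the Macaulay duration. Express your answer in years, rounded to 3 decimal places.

4.185 years

Periodic yield y = 0.0985. Discount each cash flow and weight by its year:
  t   CF        PV=CF/(1+0.0985)^t    t·PV
  1        97.50        88.7574        88.7574
  2        97.50        80.7987       161.5974
  3        97.50        73.5537       220.6611
  4        97.50        66.9583       267.8332
  5     1,097.50       686.1265     3,430.6327
  Σ                    996.1946     4,169.4818
Price P = Σ PV = 996.1946.
Macaulay duration = Σ(t·PV) / P = 4,169.4818 / 996.1946 = 4.18541 years.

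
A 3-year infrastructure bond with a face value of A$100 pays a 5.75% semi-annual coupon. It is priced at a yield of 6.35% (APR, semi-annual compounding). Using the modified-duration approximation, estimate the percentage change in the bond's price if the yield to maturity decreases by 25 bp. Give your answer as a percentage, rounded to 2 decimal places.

+0.68%

Periodic yield y = 0.03175. Modified duration first:
  t   CF        PV=CF/(1+0.03175)^t    t·PV
  1        2.875         2.7865         2.7865
  2        2.875         2.7008         5.4016
  3        2.875         2.6177         7.8530
  4        2.875         2.5371        10.1485
  5        2.875         2.4590        12.2952
  6      102.875        85.2831       511.6986
  Σ                     98.3842       550.1833
P = 98.3842; D_Mac = 5.59219 half-year periods = 2.79610 yrs; D_mod = 2.79610/(1+0.03175) = 2.71005 yrs.
ΔP/P ≈ -D_mod · Δy = -2.71005 × (-0.0025) = +0.006775 = +0.6775%.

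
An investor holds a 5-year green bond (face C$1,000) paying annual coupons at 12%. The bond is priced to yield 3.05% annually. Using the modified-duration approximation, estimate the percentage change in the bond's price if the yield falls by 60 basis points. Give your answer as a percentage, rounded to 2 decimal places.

+2.44%

Periodic yield y = 0.0305. Modified duration first:
  t   CF        PV=CF/(1+0.0305)^t    t·PV
  1       120.00       116.4483       116.4483
  2       120.00       113.0018       226.0035
  3       120.00       109.6572       328.9717
  4       120.00       106.4117       425.6467
  5     1,120.00       963.7803     4,818.9015
  Σ                  1,409.2993     5,915.9717
P = 1,409.2993; D_Mac = 4.19781 yrs; D_mod = 4.19781/(1+0.0305) = 4.07357 yrs.
ΔP/P ≈ -D_mod · Δy = -4.07357 × (-0.006) = +0.024441 = +2.4441%.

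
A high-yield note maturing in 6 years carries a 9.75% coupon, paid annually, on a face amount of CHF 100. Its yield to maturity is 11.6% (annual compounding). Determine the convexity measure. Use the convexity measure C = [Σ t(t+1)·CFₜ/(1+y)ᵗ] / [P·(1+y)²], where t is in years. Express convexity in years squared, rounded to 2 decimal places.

With y = 0.116:
  t   CF        PV=CF/(1+0.116)^t    t·PV        t(t+1)·PV
  1         9.75         8.7366         8.7366          17.4731
  2         9.75         7.8285        15.6569          46.9707
  3         9.75         7.0147        21.0442          84.1770
  4         9.75         6.2856        25.1425         125.7123
  5         9.75         5.6323        28.1614         168.9682
  6       109.75        56.8093       340.8557       2,385.9902
  Σ                     92.3069       439.5973       2,829.2915
P = 92.3069.
Convexity = Σ t(t+1)·PV / [P·(1+y)²] = 2,829.2915 / (92.3069 × 1.245456) = 24.61019.

24.61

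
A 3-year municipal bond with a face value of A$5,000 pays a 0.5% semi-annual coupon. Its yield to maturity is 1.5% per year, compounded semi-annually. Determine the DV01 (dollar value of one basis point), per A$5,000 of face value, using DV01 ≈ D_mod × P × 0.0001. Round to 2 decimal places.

A$1.44

Periodic yield y = 0.0075.
  t   CF        PV=CF/(1+0.0075)^t    t·PV
  1        12.50        12.4069        12.4069
  2        12.50        12.3146        24.6292
  3        12.50        12.2229        36.6687
  4        12.50        12.1319        48.5277
  5        12.50        12.0416        60.2081
  6     5,012.50     4,792.7421    28,756.4524
  Σ                  4,853.8601    28,938.8930
P = 4,853.8601; D_Mac = 5.96204 half-year periods = 2.98102 yrs; D_mod = 2.95883 yrs.
DV01 ≈ 2.95883 × 4,853.8601 × 0.0001 = 1.436173.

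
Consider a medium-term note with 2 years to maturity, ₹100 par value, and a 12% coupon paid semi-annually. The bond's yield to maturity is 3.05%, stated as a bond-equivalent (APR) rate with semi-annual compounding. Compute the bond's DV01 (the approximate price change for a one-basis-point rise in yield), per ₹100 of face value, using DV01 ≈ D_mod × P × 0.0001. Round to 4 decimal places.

Periodic yield y = 0.01525.
  t   CF        PV=CF/(1+0.01525)^t    t·PV
  1         6.00         5.9099         5.9099
  2         6.00         5.8211        11.6422
  3         6.00         5.7337        17.2010
  4       106.00        99.7732       399.0928
  Σ                    117.2378       433.8458
P = 117.2378; D_Mac = 3.70056 half-year periods = 1.85028 yrs; D_mod = 1.82249 yrs.
DV01 ≈ 1.82249 × 117.2378 × 0.0001 = 0.021366.

₹0.0214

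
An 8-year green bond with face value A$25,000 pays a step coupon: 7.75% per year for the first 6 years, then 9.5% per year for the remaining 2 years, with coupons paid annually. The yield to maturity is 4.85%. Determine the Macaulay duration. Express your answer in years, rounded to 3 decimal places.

6.433 years

Periodic yield y = 0.0485. Discount each cash flow and weight by its year:
  t   CF        PV=CF/(1+0.0485)^t    t·PV
  1     1,937.50     1,847.8779     1,847.8779
  2     1,937.50     1,762.4015     3,524.8029
  3     1,937.50     1,680.8788     5,042.6365
  4     1,937.50     1,603.1272     6,412.5086
  5     1,937.50     1,528.9720     7,644.8601
  6     1,937.50     1,458.2470     8,749.4822
  7     2,375.00     1,704.8437    11,933.9059
  8    27,375.00    18,741.5993   149,932.7948
  Σ                 30,327.9475   195,088.8690
Price P = Σ PV = 30,327.9475.
Macaulay duration = Σ(t·PV) / P = 195,088.8690 / 30,327.9475 = 6.43264 years.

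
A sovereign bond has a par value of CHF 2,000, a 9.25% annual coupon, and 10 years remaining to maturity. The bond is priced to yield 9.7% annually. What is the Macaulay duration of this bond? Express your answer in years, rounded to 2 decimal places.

6.89 years

Periodic yield y = 0.097. Discount each cash flow and weight by its year:
  t   CF        PV=CF/(1+0.097)^t    t·PV
  1       185.00       168.6418       168.6418
  2       185.00       153.7299       307.4599
  3       185.00       140.1367       420.4101
  4       185.00       127.7454       510.9815
  5       185.00       116.4498       582.2488
  6       185.00       106.1529       636.9175
  7       185.00        96.7666       677.3660
  8       185.00        88.2102       705.6814
  9       185.00        80.4104       723.6934
  10    2,185.00       865.7354     8,657.3538
  Σ                  1,943.9789    13,390.7541
Price P = Σ PV = 1,943.9789.
Macaulay duration = Σ(t·PV) / P = 13,390.7541 / 1,943.9789 = 6.88832 years.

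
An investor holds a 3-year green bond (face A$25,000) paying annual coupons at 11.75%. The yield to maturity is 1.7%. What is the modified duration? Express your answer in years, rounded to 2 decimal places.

2.69 years

Periodic yield y = 0.017. First find Macaulay duration:
  t   CF        PV=CF/(1+0.017)^t    t·PV
  1     2,937.50     2,888.3972     2,888.3972
  2     2,937.50     2,840.1153     5,680.2306
  3    27,937.50    26,559.7927    79,679.3782
  Σ                 32,288.3053    88,248.0060
P = 32,288.3053; Macaulay duration = 88,248.0060 / 32,288.3053 = 2.73313 years.
Modified duration = D_Mac / (1 + y) = 2.73313 / 1.017 = 2.68744 years.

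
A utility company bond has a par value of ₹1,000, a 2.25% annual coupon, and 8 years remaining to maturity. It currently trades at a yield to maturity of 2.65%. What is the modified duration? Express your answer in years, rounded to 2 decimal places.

7.21 years

Periodic yield y = 0.0265. First find Macaulay duration:
  t   CF        PV=CF/(1+0.0265)^t    t·PV
  1        22.50        21.9191        21.9191
  2        22.50        21.3533        42.7066
  3        22.50        20.8020        62.4061
  4        22.50        20.2650        81.0600
  5        22.50        19.7418        98.7092
  6        22.50        19.2322       115.3932
  7        22.50        18.7357       131.1499
  8     1,022.50       829.4528     6,635.6225
  Σ                    971.5020     7,188.9666
P = 971.5020; Macaulay duration = 7,188.9666 / 971.5020 = 7.39985 years.
Modified duration = D_Mac / (1 + y) = 7.39985 / 1.0265 = 7.20881 years.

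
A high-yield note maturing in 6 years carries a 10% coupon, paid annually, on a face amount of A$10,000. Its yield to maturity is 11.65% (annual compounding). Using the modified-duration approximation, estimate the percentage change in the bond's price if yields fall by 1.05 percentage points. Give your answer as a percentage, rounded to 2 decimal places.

+4.46%

Periodic yield y = 0.1165. Modified duration first:
  t   CF        PV=CF/(1+0.1165)^t    t·PV
  1     1,000.00       895.6561       895.6561
  2     1,000.00       802.1998     1,604.3996
  3     1,000.00       718.4951     2,155.4853
  4     1,000.00       643.5245     2,574.0980
  5     1,000.00       576.3766     2,881.8831
  6    11,000.00     5,678.5875    34,071.5249
  Σ                  9,314.8396    44,183.0471
P = 9,314.8396; D_Mac = 4.74330 yrs; D_mod = 4.74330/(1+0.1165) = 4.24836 yrs.
ΔP/P ≈ -D_mod · Δy = -4.24836 × (-0.0105) = +0.044608 = +4.4608%.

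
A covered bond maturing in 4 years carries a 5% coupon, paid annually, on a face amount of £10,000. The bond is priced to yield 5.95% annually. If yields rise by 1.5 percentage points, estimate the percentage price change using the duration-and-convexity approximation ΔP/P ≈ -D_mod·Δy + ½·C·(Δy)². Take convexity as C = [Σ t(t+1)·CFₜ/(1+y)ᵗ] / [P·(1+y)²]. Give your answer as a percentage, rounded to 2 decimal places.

With y = 0.0595:
  t   CF        PV=CF/(1+0.0595)^t    t·PV        t(t+1)·PV
  1       500.00       471.9207       471.9207         943.8414
  2       500.00       445.4183       890.8367       2,672.5100
  3       500.00       420.4043     1,261.2128       5,044.8513
  4    10,500.00     8,332.6944    33,330.7776     166,653.8882
  Σ                  9,670.4377    35,954.7478     175,315.0908
P = 9,670.4377; D_Mac = 3.71801 yrs; D_mod = 3.50921 yrs; C = 16.14995.
Duration effect: -3.50921 × (+0.015) = -0.052638
Convexity effect: 0.5 × 16.14995 × (0.015)² = +0.0018169
ΔP/P ≈ -0.052638 + 0.0018169 = -0.050821 = -5.0821%.

-5.08%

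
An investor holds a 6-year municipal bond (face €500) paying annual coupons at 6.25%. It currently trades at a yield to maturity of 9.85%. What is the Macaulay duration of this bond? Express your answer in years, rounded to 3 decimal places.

5.100 years

Periodic yield y = 0.0985. Discount each cash flow and weight by its year:
  t   CF        PV=CF/(1+0.0985)^t    t·PV
  1        31.25        28.4479        28.4479
  2        31.25        25.8970        51.7941
  3        31.25        23.5749        70.7247
  4        31.25        21.4610        85.8440
  5        31.25        19.5366        97.6832
  6       531.25       302.3421     1,814.0524
  Σ                    421.2595     2,148.5462
Price P = Σ PV = 421.2595.
Macaulay duration = Σ(t·PV) / P = 2,148.5462 / 421.2595 = 5.10029 years.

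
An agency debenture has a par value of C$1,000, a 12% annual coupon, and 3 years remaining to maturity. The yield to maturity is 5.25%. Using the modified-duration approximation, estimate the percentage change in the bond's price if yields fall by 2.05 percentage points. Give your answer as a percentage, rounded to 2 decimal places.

Periodic yield y = 0.0525. Modified duration first:
  t   CF        PV=CF/(1+0.0525)^t    t·PV
  1       120.00       114.0143       114.0143
  2       120.00       108.3271       216.6542
  3     1,120.00       960.6202     2,881.8606
  Σ                  1,182.9615     3,212.5290
P = 1,182.9615; D_Mac = 2.71567 yrs; D_mod = 2.71567/(1+0.0525) = 2.58021 yrs.
ΔP/P ≈ -D_mod · Δy = -2.58021 × (-0.0205) = +0.052894 = +5.2894%.

+5.29%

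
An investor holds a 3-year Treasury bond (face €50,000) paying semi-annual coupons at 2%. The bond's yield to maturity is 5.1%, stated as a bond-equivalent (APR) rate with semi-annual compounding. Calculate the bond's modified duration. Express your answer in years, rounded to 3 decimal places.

Periodic yield y = 0.0255. First find Macaulay duration:
  t   CF        PV=CF/(1+0.0255)^t    t·PV
  1       500.00       487.5670       487.5670
  2       500.00       475.4432       950.8865
  3       500.00       463.6209     1,390.8627
  4       500.00       452.0925     1,808.3702
  5       500.00       440.8508     2,204.2542
  6    50,500.00    43,418.7574   260,512.5442
  Σ                 45,738.3319   267,354.4848
P = 45,738.3319; Macaulay duration = 267,354.4848 / 45,738.3319 = 5.84530 half-year periods = 2.92265 years.
Modified duration = D_Mac / (1 + y) = 2.92265 / 1.0255 = 2.84998 years.

2.850 years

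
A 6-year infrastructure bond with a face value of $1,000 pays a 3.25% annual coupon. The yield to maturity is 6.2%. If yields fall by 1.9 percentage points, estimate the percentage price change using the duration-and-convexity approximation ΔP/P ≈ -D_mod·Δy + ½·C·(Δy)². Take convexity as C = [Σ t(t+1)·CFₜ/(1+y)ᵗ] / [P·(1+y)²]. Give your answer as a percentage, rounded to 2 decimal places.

+10.45%

With y = 0.062:
  t   CF        PV=CF/(1+0.062)^t    t·PV        t(t+1)·PV
  1        32.50        30.6026        30.6026          61.2053
  2        32.50        28.8160        57.6321         172.8963
  3        32.50        27.1337        81.4012         325.6050
  4        32.50        25.5497       102.1987         510.9934
  5        32.50        24.0581       120.2903         721.7421
  6     1,032.50       719.6858     4,318.1151      30,226.8054
  Σ                    855.8460     4,710.2401      32,019.2474
P = 855.8460; D_Mac = 5.50361 yrs; D_mod = 5.18230 yrs; C = 33.17160.
Duration effect: -5.18230 × (-0.019) = +0.098464
Convexity effect: 0.5 × 33.17160 × (-0.019)² = +0.0059875
ΔP/P ≈ +0.098464 + 0.0059875 = +0.104451 = +10.4451%.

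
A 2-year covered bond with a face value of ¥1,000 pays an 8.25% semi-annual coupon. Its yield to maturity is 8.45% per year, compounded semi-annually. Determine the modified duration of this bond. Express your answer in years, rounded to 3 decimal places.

1.808 years

Periodic yield y = 0.04225. First find Macaulay duration:
  t   CF        PV=CF/(1+0.04225)^t    t·PV
  1        41.25        39.5778        39.5778
  2        41.25        37.9735        75.9469
  3        41.25        36.4341       109.3023
  4     1,041.25       882.4039     3,529.6154
  Σ                    996.3893     3,754.4425
P = 996.3893; Macaulay duration = 3,754.4425 / 996.3893 = 3.76805 half-year periods = 1.88402 years.
Modified duration = D_Mac / (1 + y) = 1.88402 / 1.04225 = 1.80765 years.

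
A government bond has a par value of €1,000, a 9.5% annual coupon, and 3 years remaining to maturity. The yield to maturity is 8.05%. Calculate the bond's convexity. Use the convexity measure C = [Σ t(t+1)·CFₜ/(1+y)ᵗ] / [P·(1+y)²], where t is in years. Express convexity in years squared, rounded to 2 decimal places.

With y = 0.0805:
  t   CF        PV=CF/(1+0.0805)^t    t·PV        t(t+1)·PV
  1        95.00        87.9223        87.9223         175.8445
  2        95.00        81.3718       162.7437         488.2310
  3     1,095.00       868.0401     2,604.1204      10,416.4816
  Σ                  1,037.3342     2,854.7863      11,080.5571
P = 1,037.3342.
Convexity = Σ t(t+1)·PV / [P·(1+y)²] = 11,080.5571 / (1,037.3342 × 1.167480) = 9.14942.

9.15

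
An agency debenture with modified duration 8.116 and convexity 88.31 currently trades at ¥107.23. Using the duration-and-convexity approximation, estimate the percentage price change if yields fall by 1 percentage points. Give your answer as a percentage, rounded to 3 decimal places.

Duration effect: -D_mod·Δy = -8.116 × (-0.01) = +0.081160
Convexity effect: ½·C·(Δy)² = 0.5 × 88.31 × (-0.01)² = +0.0044155
ΔP/P ≈ +0.081160 + 0.0044155 = +0.0855755
= +8.55755%.

+8.558%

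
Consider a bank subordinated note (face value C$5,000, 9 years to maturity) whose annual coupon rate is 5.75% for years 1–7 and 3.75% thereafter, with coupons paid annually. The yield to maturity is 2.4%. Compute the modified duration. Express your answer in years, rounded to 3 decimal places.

7.289 years

Periodic yield y = 0.024. First find Macaulay duration:
  t   CF        PV=CF/(1+0.024)^t    t·PV
  1       287.50       280.7617       280.7617
  2       287.50       274.1814       548.3627
  3       287.50       267.7552       803.2657
  4       287.50       261.4797     1,045.9189
  5       287.50       255.3513     1,276.7565
  6       287.50       249.3665     1,496.1990
  7       287.50       243.5220     1,704.6538
  8       187.50       155.0964     1,240.7709
  9     5,187.50     4,190.4291    37,713.8622
  Σ                  6,177.9433    46,110.5514
P = 6,177.9433; Macaulay duration = 46,110.5514 / 6,177.9433 = 7.46374 years.
Modified duration = D_Mac / (1 + y) = 7.46374 / 1.024 = 7.28881 years.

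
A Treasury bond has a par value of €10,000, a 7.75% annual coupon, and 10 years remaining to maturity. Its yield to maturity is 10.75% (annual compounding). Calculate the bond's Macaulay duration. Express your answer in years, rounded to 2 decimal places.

7.01 years

Periodic yield y = 0.1075. Discount each cash flow and weight by its year:
  t   CF        PV=CF/(1+0.1075)^t    t·PV
  1       775.00       699.7743       699.7743
  2       775.00       631.8504     1,263.7007
  3       775.00       570.5195     1,711.5585
  4       775.00       515.1418     2,060.5671
  5       775.00       465.1393     2,325.6965
  6       775.00       419.9903     2,519.9420
  7       775.00       379.2238     2,654.5664
  8       775.00       342.4142     2,739.3140
  9       775.00       309.1776     2,782.5988
  10   10,775.00     3,881.3243    38,813.2429
  Σ                  8,214.5555    57,570.9611
Price P = Σ PV = 8,214.5555.
Macaulay duration = Σ(t·PV) / P = 57,570.9611 / 8,214.5555 = 7.00841 years.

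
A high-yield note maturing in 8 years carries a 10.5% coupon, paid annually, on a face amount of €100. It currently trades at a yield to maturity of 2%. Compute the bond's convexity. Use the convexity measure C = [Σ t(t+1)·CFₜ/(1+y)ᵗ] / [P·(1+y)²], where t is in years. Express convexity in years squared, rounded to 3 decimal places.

49.597

With y = 0.02:
  t   CF        PV=CF/(1+0.02)^t    t·PV        t(t+1)·PV
  1        10.50        10.2941        10.2941          20.5882
  2        10.50        10.0923        20.1845          60.5536
  3        10.50         9.8944        29.6832         118.7326
  4        10.50         9.7004        38.8015         194.0075
  5        10.50         9.5102        47.5509         285.3052
  6        10.50         9.3237        55.9422         391.5954
  7        10.50         9.1409        63.9862         511.8894
  8       110.50        94.3107       754.4855       6,790.3694
  Σ                    162.2666     1,020.9280       8,373.0414
P = 162.2666.
Convexity = Σ t(t+1)·PV / [P·(1+y)²] = 8,373.0414 / (162.2666 × 1.040400) = 49.59681.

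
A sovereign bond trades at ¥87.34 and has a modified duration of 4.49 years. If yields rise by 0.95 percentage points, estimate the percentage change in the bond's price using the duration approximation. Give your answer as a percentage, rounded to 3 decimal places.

-4.266%

Duration approximation: ΔP/P ≈ -D_mod · Δy = -4.49 × (+0.0095) = -0.042655.
As a percentage: -4.2655%.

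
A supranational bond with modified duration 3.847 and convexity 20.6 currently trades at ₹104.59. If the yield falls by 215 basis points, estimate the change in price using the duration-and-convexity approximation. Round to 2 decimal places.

Duration effect: -D_mod·Δy = -3.847 × (-0.0215) = +0.0827105
Convexity effect: ½·C·(Δy)² = 0.5 × 20.6 × (-0.0215)² = +0.004761175
ΔP/P ≈ +0.0827105 + 0.004761175 = +0.087471675
ΔP ≈ 104.59 × (+0.087471675) = +9.14866248825.

+₹9.15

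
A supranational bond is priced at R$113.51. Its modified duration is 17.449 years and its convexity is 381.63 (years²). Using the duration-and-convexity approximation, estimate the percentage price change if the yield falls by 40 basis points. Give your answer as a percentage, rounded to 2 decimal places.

Duration effect: -D_mod·Δy = -17.449 × (-0.004) = +0.069796
Convexity effect: ½·C·(Δy)² = 0.5 × 381.63 × (-0.004)² = +0.00305304
ΔP/P ≈ +0.069796 + 0.00305304 = +0.07284904
= +7.284904%.

+7.28%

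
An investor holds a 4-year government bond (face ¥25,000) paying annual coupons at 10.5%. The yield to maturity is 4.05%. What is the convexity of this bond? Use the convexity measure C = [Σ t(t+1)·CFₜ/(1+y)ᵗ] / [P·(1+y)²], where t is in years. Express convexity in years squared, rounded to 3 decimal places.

15.539

With y = 0.0405:
  t   CF        PV=CF/(1+0.0405)^t    t·PV        t(t+1)·PV
  1     2,625.00     2,522.8256     2,522.8256       5,045.6511
  2     2,625.00     2,424.6281     4,849.2563      14,547.7688
  3     2,625.00     2,330.2529     6,990.7587      27,963.0346
  4    27,625.00    23,568.6088    94,274.4353     471,372.1767
  Σ                 30,846.3154   108,637.2758     518,928.6312
P = 30,846.3154.
Convexity = Σ t(t+1)·PV / [P·(1+y)²] = 518,928.6312 / (30,846.3154 × 1.082640) = 15.53890.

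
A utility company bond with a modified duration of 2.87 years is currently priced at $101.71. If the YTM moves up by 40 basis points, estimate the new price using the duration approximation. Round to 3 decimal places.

$100.542

Duration approximation: ΔP/P ≈ -D_mod · Δy = -2.87 × (+0.004) = -0.011480.
New price ≈ 101.71 × (1 - 0.011480) = 100.5423692.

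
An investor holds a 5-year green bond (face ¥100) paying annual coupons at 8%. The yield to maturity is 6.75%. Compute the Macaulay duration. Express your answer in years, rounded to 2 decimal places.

4.33 years

Periodic yield y = 0.0675. Discount each cash flow and weight by its year:
  t   CF        PV=CF/(1+0.0675)^t    t·PV
  1         8.00         7.4941         7.4941
  2         8.00         7.0203        14.0406
  3         8.00         6.5764        19.7291
  4         8.00         6.1605        24.6421
  5       108.00        77.9084       389.5420
  Σ                    105.1597       455.4480
Price P = Σ PV = 105.1597.
Macaulay duration = Σ(t·PV) / P = 455.4480 / 105.1597 = 4.33101 years.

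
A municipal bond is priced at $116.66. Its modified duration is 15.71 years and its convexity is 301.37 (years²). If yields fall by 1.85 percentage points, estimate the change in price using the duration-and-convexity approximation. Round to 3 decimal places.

+$39.922

Duration effect: -D_mod·Δy = -15.71 × (-0.0185) = +0.290635
Convexity effect: ½·C·(Δy)² = 0.5 × 301.37 × (-0.0185)² = +0.05157194125
ΔP/P ≈ +0.290635 + 0.05157194125 = +0.34220694125
ΔP ≈ 116.66 × (+0.34220694125) = +39.921861766225.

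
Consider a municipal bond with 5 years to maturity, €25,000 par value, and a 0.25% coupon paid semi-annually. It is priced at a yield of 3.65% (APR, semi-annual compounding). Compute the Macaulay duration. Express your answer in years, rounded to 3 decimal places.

Periodic yield y = 0.01825. Discount each cash flow and weight by its period:
  t   CF        PV=CF/(1+0.01825)^t    t·PV
  1        31.25        30.6899        30.6899
  2        31.25        30.1399        60.2797
  3        31.25        29.5997        88.7990
  4        31.25        29.0692       116.2766
  5        31.25        28.5481       142.7407
  6        31.25        28.0365       168.2189
  7        31.25        27.5340       192.7379
  8        31.25        27.0405       216.3240
  9        31.25        26.5559       239.0027
  10   25,031.25    20,889.9957   208,899.9568
  Σ                 21,147.2092   210,155.0262
Price P = Σ PV = 21,147.2092.
Macaulay duration = Σ(t·PV) / P = 210,155.0262 / 21,147.2092 = 9.93772 half-year periods.
In years: 9.93772 / 2 = 4.96886 years.

4.969 years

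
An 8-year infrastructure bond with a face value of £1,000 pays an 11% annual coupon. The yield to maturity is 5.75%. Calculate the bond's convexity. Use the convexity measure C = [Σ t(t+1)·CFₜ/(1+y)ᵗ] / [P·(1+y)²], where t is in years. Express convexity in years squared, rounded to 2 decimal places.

With y = 0.0575:
  t   CF        PV=CF/(1+0.0575)^t    t·PV        t(t+1)·PV
  1       110.00       104.0189       104.0189         208.0378
  2       110.00        98.3630       196.7261         590.1782
  3       110.00        93.0147       279.0441       1,116.1763
  4       110.00        87.9572       351.8286       1,759.1431
  5       110.00        83.1746       415.8731       2,495.2385
  6       110.00        78.6521       471.9127       3,303.3890
  7       110.00        74.3755       520.6287       4,165.0295
  8     1,110.00       709.7084     5,677.6675      51,099.0077
  Σ                  1,329.2645     8,017.6997      64,736.2002
P = 1,329.2645.
Convexity = Σ t(t+1)·PV / [P·(1+y)²] = 64,736.2002 / (1,329.2645 × 1.118306) = 43.54868.

43.55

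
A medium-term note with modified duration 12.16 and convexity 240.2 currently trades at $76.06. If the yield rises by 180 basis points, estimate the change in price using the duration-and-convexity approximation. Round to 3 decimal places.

-$13.688

Duration effect: -D_mod·Δy = -12.16 × (+0.018) = -0.218880
Convexity effect: ½·C·(Δy)² = 0.5 × 240.2 × (0.018)² = +0.0389124
ΔP/P ≈ -0.218880 + 0.0389124 = -0.1799676
ΔP ≈ 76.06 × (-0.1799676) = -13.688335656.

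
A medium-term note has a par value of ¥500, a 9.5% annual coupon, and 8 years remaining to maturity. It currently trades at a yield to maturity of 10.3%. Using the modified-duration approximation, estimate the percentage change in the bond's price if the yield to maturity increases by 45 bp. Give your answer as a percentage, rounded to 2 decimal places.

Periodic yield y = 0.103. Modified duration first:
  t   CF        PV=CF/(1+0.103)^t    t·PV
  1        47.50        43.0644        43.0644
  2        47.50        39.0429        78.0859
  3        47.50        35.3971       106.1912
  4        47.50        32.0916       128.3665
  5        47.50        29.0948       145.4742
  6        47.50        26.3779       158.2675
  7        47.50        23.9147       167.4029
  8       547.50       249.9079     1,999.2634
  Σ                    478.8914     2,826.1159
P = 478.8914; D_Mac = 5.90137 yrs; D_mod = 5.90137/(1+0.103) = 5.35029 yrs.
ΔP/P ≈ -D_mod · Δy = -5.35029 × (+0.0045) = -0.024076 = -2.4076%.

-2.41%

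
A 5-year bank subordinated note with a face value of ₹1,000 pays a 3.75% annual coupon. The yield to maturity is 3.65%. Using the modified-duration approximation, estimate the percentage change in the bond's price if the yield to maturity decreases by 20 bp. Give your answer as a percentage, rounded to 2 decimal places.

+0.90%

Periodic yield y = 0.0365. Modified duration first:
  t   CF        PV=CF/(1+0.0365)^t    t·PV
  1        37.50        36.1795        36.1795
  2        37.50        34.9054        69.8108
  3        37.50        33.6762       101.0287
  4        37.50        32.4903       129.9613
  5     1,037.50       867.2445     4,336.2227
  Σ                  1,004.4959     4,673.2029
P = 1,004.4959; D_Mac = 4.65229 yrs; D_mod = 4.65229/(1+0.0365) = 4.48846 yrs.
ΔP/P ≈ -D_mod · Δy = -4.48846 × (-0.002) = +0.008977 = +0.8977%.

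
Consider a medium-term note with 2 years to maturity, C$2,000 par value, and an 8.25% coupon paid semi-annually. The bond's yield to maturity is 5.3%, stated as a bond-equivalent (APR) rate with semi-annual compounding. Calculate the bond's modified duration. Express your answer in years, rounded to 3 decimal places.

Periodic yield y = 0.0265. First find Macaulay duration:
  t   CF        PV=CF/(1+0.0265)^t    t·PV
  1        82.50        80.3702        80.3702
  2        82.50        78.2954       156.5907
  3        82.50        76.2741       228.8223
  4     2,082.50     1,875.6387     7,502.5550
  Σ                  2,110.5784     7,968.3382
P = 2,110.5784; Macaulay duration = 7,968.3382 / 2,110.5784 = 3.77543 half-year periods = 1.88771 years.
Modified duration = D_Mac / (1 + y) = 1.88771 / 1.0265 = 1.83898 years.

1.839 years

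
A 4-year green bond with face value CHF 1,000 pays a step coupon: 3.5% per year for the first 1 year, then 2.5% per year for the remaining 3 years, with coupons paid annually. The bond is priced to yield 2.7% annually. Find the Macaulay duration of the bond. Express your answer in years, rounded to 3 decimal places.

Periodic yield y = 0.027. Discount each cash flow and weight by its year:
  t   CF        PV=CF/(1+0.027)^t    t·PV
  1        35.00        34.0798        34.0798
  2        25.00        23.7028        47.4055
  3        25.00        23.0796        69.2389
  4     1,025.00       921.3870     3,685.5481
  Σ                  1,002.2493     3,836.2723
Price P = Σ PV = 1,002.2493.
Macaulay duration = Σ(t·PV) / P = 3,836.2723 / 1,002.2493 = 3.82766 years.

3.828 years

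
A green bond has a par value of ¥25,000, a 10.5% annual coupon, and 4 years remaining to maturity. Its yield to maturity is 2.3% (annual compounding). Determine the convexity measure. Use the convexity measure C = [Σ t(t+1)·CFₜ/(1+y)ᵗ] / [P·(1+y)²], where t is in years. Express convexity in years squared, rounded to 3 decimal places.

With y = 0.023:
  t   CF        PV=CF/(1+0.023)^t    t·PV        t(t+1)·PV
  1     2,625.00     2,565.9824     2,565.9824       5,131.9648
  2     2,625.00     2,508.2917     5,016.5834      15,049.7502
  3     2,625.00     2,451.8980     7,355.6941      29,422.7765
  4    27,625.00    25,223.1749   100,892.6997     504,463.4986
  Σ                 32,749.3471   115,830.9596     554,067.9901
P = 32,749.3471.
Convexity = Σ t(t+1)·PV / [P·(1+y)²] = 554,067.9901 / (32,749.3471 × 1.046529) = 16.16624.

16.166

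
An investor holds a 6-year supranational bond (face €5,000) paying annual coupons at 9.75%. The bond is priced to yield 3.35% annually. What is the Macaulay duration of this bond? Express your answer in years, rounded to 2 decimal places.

4.99 years

Periodic yield y = 0.0335. Discount each cash flow and weight by its year:
  t   CF        PV=CF/(1+0.0335)^t    t·PV
  1       487.50       471.6981       471.6981
  2       487.50       456.4084       912.8169
  3       487.50       441.6144     1,324.8431
  4       487.50       427.2998     1,709.1992
  5       487.50       413.4493     2,067.2463
  6     5,487.50     4,503.1006    27,018.6035
  Σ                  6,713.5705    33,504.4070
Price P = Σ PV = 6,713.5705.
Macaulay duration = Σ(t·PV) / P = 33,504.4070 / 6,713.5705 = 4.99055 years.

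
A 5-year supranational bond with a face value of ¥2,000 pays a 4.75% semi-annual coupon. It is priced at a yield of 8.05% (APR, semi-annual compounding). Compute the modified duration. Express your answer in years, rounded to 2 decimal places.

Periodic yield y = 0.04025. First find Macaulay duration:
  t   CF        PV=CF/(1+0.04025)^t    t·PV
  1        47.50        45.6621        45.6621
  2        47.50        43.8953        87.7906
  3        47.50        42.1969       126.5907
  4        47.50        40.5642       162.2567
  5        47.50        38.9946       194.9732
  6        47.50        37.4858       224.9150
  7        47.50        36.0354       252.2479
  8        47.50        34.6411       277.1289
  9        47.50        33.3008       299.7068
  10    2,047.50     1,379.8970    13,798.9699
  Σ                  1,732.6732    15,470.2419
P = 1,732.6732; Macaulay duration = 15,470.2419 / 1,732.6732 = 8.92854 half-year periods = 4.46427 years.
Modified duration = D_Mac / (1 + y) = 4.46427 / 1.04025 = 4.29154 years.

4.29 years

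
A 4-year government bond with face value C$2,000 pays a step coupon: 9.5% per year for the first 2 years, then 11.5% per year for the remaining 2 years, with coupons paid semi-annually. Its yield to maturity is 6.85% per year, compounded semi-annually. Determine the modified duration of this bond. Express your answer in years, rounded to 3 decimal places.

Periodic yield y = 0.03425. First find Macaulay duration:
  t   CF        PV=CF/(1+0.03425)^t    t·PV
  1        95.00        91.8540        91.8540
  2        95.00        88.8122       177.6244
  3        95.00        85.8711       257.6133
  4        95.00        83.0274       332.1096
  5       115.00        97.1785       485.8925
  6       115.00        93.9604       563.7621
  7       115.00        90.8488       635.9415
  8     2,115.00     1,615.4969    12,923.9754
  Σ                  2,247.0493    15,468.7728
P = 2,247.0493; Macaulay duration = 15,468.7728 / 2,247.0493 = 6.88404 half-year periods = 3.44202 years.
Modified duration = D_Mac / (1 + y) = 3.44202 / 1.03425 = 3.32803 years.

3.328 years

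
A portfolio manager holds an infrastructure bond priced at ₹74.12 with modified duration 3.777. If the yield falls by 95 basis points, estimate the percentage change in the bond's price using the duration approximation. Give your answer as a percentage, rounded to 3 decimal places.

Duration approximation: ΔP/P ≈ -D_mod · Δy = -3.777 × (-0.0095) = +0.0358815.
As a percentage: +3.58815%.

+3.588%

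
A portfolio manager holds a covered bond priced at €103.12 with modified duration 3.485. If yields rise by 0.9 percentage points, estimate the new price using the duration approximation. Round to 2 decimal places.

Duration approximation: ΔP/P ≈ -D_mod · Δy = -3.485 × (+0.009) = -0.031365.
New price ≈ 103.12 × (1 - 0.031365) = 99.8856412.

€99.89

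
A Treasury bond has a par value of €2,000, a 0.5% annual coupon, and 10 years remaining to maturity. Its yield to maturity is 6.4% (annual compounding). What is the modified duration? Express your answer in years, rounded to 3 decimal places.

Periodic yield y = 0.064. First find Macaulay duration:
  t   CF        PV=CF/(1+0.064)^t    t·PV
  1        10.00         9.3985         9.3985
  2        10.00         8.8332        17.6663
  3        10.00         8.3019        24.9056
  4        10.00         7.8025        31.2100
  5        10.00         7.3332        36.6659
  6        10.00         6.8921        41.3525
  7        10.00         6.4775        45.3426
  8        10.00         6.0879        48.7031
  9        10.00         5.7217        51.4953
  10    2,010.00     1,080.8857    10,808.8572
  Σ                  1,147.7341    11,115.5970
P = 1,147.7341; Macaulay duration = 11,115.5970 / 1,147.7341 = 9.68482 years.
Modified duration = D_Mac / (1 + y) = 9.68482 / 1.064 = 9.10227 years.

9.102 years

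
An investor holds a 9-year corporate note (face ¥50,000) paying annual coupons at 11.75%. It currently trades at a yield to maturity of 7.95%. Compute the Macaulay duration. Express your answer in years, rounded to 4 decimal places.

Periodic yield y = 0.0795. Discount each cash flow and weight by its year:
  t   CF        PV=CF/(1+0.0795)^t    t·PV
  1     5,875.00     5,442.3344     5,442.3344
  2     5,875.00     5,041.5326    10,083.0651
  3     5,875.00     4,670.2479    14,010.7436
  4     5,875.00     4,326.3065    17,305.2260
  5     5,875.00     4,007.6948    20,038.4738
  6     5,875.00     3,712.5473    22,275.2836
  7     5,875.00     3,439.1360    24,073.9517
  8     5,875.00     3,185.8601    25,486.8806
  9    55,875.00    28,068.1453   252,613.3077
  Σ                 61,893.8047   391,329.2666
Price P = Σ PV = 61,893.8047.
Macaulay duration = Σ(t·PV) / P = 391,329.2666 / 61,893.8047 = 6.32259 years.

6.3226 years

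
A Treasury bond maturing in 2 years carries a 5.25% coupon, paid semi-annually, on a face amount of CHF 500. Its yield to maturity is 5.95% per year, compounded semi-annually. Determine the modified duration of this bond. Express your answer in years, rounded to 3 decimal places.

Periodic yield y = 0.02975. First find Macaulay duration:
  t   CF        PV=CF/(1+0.02975)^t    t·PV
  1       13.125        12.7458        12.7458
  2       13.125        12.3776        24.7552
  3       13.125        12.0200        36.0600
  4      513.125       456.3478     1,825.3912
  Σ                    493.4912     1,898.9522
P = 493.4912; Macaulay duration = 1,898.9522 / 493.4912 = 3.84800 half-year periods = 1.92400 years.
Modified duration = D_Mac / (1 + y) = 1.92400 / 1.02975 = 1.86841 years.

1.868 years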